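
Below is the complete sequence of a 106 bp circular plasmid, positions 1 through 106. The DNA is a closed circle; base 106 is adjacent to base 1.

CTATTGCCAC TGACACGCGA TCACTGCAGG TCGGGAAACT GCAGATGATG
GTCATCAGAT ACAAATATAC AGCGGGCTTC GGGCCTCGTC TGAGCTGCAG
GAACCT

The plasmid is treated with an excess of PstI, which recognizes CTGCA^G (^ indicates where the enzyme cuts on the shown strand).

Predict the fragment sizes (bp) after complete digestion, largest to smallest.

56, 35, 15 bp

PstI sites (CTGCAG) start at positions 24, 39, 95.
PstI cuts after base 5 of each site (before the last base), so after positions 28, 43, 99.
Circular molecule, 3 cuts → 3 fragments:
  29–43 → 15 bp
  44–99 → 56 bp
  100–106 then 1–28 → 7 + 28 = 35 bp
Sorted largest to smallest: 56, 35, 15 bp.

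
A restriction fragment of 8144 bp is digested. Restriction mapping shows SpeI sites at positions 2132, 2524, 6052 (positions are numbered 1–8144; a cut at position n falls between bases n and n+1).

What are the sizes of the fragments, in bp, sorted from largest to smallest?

3528, 2132, 2092, 392 bp

Linear molecule, 3 cuts → 4 fragments:
  2132 − 0 = 2132 bp
  2524 − 2132 = 392 bp
  6052 − 2524 = 3528 bp
  8144 − 6052 = 2092 bp
Sorted largest to smallest: 3528, 2132, 2092, 392 bp.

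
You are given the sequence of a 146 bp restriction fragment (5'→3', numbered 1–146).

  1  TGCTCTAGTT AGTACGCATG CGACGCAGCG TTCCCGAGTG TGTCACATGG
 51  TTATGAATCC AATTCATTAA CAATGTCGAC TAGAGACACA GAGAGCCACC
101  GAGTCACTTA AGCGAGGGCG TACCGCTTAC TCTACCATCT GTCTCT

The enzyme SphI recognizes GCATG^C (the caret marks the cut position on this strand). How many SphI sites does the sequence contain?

1

GCATGC occurs starting at position 16.
SphI cuts at 1 site.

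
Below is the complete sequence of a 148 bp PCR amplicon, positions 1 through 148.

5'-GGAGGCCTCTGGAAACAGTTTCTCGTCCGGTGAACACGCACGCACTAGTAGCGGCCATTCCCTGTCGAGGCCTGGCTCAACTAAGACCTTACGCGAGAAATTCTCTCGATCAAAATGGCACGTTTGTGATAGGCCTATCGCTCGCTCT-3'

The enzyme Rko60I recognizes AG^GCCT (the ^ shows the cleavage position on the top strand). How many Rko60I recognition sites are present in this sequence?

3

AGGCCT occurs starting at positions 3, 68, 131.
Rko60I cuts at 3 sites.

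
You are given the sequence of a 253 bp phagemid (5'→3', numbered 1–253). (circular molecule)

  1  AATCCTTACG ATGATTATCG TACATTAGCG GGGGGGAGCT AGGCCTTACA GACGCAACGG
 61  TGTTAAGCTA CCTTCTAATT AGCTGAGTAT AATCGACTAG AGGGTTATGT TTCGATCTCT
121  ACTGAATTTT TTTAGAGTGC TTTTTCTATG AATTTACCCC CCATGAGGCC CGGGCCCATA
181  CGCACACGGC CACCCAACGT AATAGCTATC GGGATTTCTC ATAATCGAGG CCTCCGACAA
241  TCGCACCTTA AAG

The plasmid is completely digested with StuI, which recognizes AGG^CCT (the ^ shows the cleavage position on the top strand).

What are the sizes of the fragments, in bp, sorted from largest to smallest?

187, 66 bp

StuI sites (AGGCCT) start at positions 41, 228.
StuI cuts after base 3 of each site, so after positions 43, 230.
Circular molecule, 2 cuts → 2 fragments:
  44–230 → 187 bp
  231–253 then 1–43 → 23 + 43 = 66 bp
Sorted largest to smallest: 187, 66 bp.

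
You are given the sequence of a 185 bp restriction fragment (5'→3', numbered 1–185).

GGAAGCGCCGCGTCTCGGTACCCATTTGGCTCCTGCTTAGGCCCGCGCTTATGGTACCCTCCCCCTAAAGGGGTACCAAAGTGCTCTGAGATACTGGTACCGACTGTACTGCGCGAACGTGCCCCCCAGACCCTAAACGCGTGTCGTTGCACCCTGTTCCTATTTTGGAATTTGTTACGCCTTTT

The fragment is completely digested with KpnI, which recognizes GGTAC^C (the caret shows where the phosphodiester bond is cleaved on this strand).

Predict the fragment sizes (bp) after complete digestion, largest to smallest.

85, 36, 24, 21, 19 bp

KpnI sites (GGTACC) start at positions 17, 53, 72, 96.
KpnI cuts after base 5 of each site (before the last base), so after positions 21, 57, 76, 100.
Linear molecule, 4 cuts → 5 fragments:
  1–21 → 21 bp
  22–57 → 36 bp
  58–76 → 19 bp
  77–100 → 24 bp
  101–185 → 85 bp
Sorted largest to smallest: 85, 36, 24, 21, 19 bp.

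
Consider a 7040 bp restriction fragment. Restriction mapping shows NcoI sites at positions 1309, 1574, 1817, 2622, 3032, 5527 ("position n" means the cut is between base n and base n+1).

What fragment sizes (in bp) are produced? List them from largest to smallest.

Linear molecule, 6 cuts → 7 fragments:
  1309 − 0 = 1309 bp
  1574 − 1309 = 265 bp
  1817 − 1574 = 243 bp
  2622 − 1817 = 805 bp
  3032 − 2622 = 410 bp
  5527 − 3032 = 2495 bp
  7040 − 5527 = 1513 bp
Sorted largest to smallest: 2495, 1513, 1309, 805, 410, 265, 243 bp.

2495, 1513, 1309, 805, 410, 265, 243 bp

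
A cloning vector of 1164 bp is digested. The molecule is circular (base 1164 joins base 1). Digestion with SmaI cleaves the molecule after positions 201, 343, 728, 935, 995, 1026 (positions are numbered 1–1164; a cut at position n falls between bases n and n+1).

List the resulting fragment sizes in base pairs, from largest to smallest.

Circular molecule, 6 cuts → 6 fragments:
  343 − 201 = 142 bp
  728 − 343 = 385 bp
  935 − 728 = 207 bp
  995 − 935 = 60 bp
  1026 − 995 = 31 bp
  wrap: 1164 − 1026 + 201 = 339 bp
Sorted largest to smallest: 385, 339, 207, 142, 60, 31 bp.

385, 339, 207, 142, 60, 31 bp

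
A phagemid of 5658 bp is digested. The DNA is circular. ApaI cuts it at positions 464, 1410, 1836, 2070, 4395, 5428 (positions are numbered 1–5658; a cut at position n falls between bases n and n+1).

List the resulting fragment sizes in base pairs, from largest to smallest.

Circular molecule, 6 cuts → 6 fragments:
  1410 − 464 = 946 bp
  1836 − 1410 = 426 bp
  2070 − 1836 = 234 bp
  4395 − 2070 = 2325 bp
  5428 − 4395 = 1033 bp
  wrap: 5658 − 5428 + 464 = 694 bp
Sorted largest to smallest: 2325, 1033, 946, 694, 426, 234 bp.

2325, 1033, 946, 694, 426, 234 bp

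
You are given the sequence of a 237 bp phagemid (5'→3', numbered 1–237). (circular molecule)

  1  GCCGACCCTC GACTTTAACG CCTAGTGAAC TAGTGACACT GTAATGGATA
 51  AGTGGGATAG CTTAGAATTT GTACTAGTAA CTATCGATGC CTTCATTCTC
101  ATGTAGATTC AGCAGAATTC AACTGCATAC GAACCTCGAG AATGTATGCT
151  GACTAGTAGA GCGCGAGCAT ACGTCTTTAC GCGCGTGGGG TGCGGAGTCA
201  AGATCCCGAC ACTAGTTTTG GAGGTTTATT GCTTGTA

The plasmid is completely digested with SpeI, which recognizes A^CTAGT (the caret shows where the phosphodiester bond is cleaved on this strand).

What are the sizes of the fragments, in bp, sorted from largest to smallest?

SpeI sites (ACTAGT) start at positions 29, 73, 152, 211.
SpeI cuts after the first base of each site, so after positions 29, 73, 152, 211.
Circular molecule, 4 cuts → 4 fragments:
  30–73 → 44 bp
  74–152 → 79 bp
  153–211 → 59 bp
  212–237 then 1–29 → 26 + 29 = 55 bp
Sorted largest to smallest: 79, 59, 55, 44 bp.

79, 59, 55, 44 bp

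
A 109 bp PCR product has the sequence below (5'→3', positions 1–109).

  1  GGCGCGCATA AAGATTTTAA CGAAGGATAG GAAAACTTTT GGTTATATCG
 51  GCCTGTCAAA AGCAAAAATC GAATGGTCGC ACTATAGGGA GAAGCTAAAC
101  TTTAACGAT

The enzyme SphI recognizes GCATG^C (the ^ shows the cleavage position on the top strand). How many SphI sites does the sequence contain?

0

No occurrence of GCATGC is present in the sequence.
SphI does not cut: 0 sites.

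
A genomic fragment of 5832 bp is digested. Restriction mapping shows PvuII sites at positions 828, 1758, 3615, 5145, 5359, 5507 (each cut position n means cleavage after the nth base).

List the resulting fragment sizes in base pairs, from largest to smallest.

Linear molecule, 6 cuts → 7 fragments:
  828 − 0 = 828 bp
  1758 − 828 = 930 bp
  3615 − 1758 = 1857 bp
  5145 − 3615 = 1530 bp
  5359 − 5145 = 214 bp
  5507 − 5359 = 148 bp
  5832 − 5507 = 325 bp
Sorted largest to smallest: 1857, 1530, 930, 828, 325, 214, 148 bp.

1857, 1530, 930, 828, 325, 214, 148 bp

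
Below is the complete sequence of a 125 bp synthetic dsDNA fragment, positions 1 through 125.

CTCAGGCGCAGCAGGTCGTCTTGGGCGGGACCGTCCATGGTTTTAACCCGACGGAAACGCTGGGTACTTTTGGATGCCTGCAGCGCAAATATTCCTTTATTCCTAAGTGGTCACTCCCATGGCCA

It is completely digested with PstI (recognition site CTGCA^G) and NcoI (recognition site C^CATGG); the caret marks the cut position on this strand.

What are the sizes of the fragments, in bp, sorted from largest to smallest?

47, 35, 35, 8 bp

The PstI site (CTGCAG) starts at position 78.
PstI cuts after base 5 of each site (before the last base), so after position 82.
NcoI sites (CCATGG) start at positions 35, 117.
NcoI cuts after the first base of each site, so after positions 35, 117.
Combined cut positions: 35, 82, 117.
Linear molecule, 3 cuts → 4 fragments:
  1–35 → 35 bp
  36–82 → 47 bp
  83–117 → 35 bp
  118–125 → 8 bp
Sorted largest to smallest: 47, 35, 35, 8 bp.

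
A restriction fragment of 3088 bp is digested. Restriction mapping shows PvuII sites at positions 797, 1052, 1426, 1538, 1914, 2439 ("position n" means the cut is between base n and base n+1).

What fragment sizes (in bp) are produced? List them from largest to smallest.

Linear molecule, 6 cuts → 7 fragments:
  797 − 0 = 797 bp
  1052 − 797 = 255 bp
  1426 − 1052 = 374 bp
  1538 − 1426 = 112 bp
  1914 − 1538 = 376 bp
  2439 − 1914 = 525 bp
  3088 − 2439 = 649 bp
Sorted largest to smallest: 797, 649, 525, 376, 374, 255, 112 bp.

797, 649, 525, 376, 374, 255, 112 bp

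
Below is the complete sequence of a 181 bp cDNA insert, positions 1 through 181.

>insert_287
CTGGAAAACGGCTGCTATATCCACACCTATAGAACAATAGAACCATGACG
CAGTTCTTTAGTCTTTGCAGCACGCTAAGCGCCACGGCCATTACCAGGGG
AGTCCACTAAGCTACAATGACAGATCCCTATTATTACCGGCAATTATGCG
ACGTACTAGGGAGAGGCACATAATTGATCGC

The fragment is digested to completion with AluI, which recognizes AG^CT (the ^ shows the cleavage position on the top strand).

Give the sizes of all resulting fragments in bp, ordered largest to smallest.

111, 70 bp

The AluI site (AGCT) starts at position 110.
AluI cuts after base 2 of each site, so after position 111.
Linear molecule, 1 cut → 2 fragments:
  1–111 → 111 bp
  112–181 → 70 bp
Sorted largest to smallest: 111, 70 bp.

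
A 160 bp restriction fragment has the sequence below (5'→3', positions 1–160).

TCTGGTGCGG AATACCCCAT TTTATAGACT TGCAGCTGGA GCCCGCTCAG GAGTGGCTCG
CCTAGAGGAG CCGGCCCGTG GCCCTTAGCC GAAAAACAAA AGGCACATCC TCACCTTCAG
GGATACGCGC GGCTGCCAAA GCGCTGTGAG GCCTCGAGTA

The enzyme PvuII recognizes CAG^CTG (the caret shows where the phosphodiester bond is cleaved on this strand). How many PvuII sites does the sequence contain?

CAGCTG occurs starting at position 33.
PvuII cuts at 1 site.

1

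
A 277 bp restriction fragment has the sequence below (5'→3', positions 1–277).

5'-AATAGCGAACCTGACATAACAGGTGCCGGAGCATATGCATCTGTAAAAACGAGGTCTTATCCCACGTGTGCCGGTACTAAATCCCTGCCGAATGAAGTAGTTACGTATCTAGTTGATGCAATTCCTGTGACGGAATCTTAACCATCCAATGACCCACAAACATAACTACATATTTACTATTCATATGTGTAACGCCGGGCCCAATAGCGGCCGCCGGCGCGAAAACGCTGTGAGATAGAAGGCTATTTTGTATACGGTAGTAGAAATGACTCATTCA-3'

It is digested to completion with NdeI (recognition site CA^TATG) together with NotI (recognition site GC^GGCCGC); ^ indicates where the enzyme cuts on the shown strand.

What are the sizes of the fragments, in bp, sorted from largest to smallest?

150, 69, 33, 25 bp

NdeI sites (CATATG) start at positions 32, 182.
NdeI cuts after base 2 of each site, so after positions 33, 183.
The NotI site (GCGGCCGC) starts at position 207.
NotI cuts after base 2 of each site, so after position 208.
Combined cut positions: 33, 183, 208.
Linear molecule, 3 cuts → 4 fragments:
  1–33 → 33 bp
  34–183 → 150 bp
  184–208 → 25 bp
  209–277 → 69 bp
Sorted largest to smallest: 150, 69, 33, 25 bp.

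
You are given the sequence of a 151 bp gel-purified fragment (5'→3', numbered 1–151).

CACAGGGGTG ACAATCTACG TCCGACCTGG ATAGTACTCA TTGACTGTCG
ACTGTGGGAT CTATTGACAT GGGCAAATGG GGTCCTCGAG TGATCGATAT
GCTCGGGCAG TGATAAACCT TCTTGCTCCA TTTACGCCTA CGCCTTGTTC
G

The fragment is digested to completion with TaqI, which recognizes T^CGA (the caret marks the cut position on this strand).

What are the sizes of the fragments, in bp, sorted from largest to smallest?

TaqI sites (TCGA) start at positions 48, 86, 94.
TaqI cuts after the first base of each site, so after positions 48, 86, 94.
Linear molecule, 3 cuts → 4 fragments:
  1–48 → 48 bp
  49–86 → 38 bp
  87–94 → 8 bp
  95–151 → 57 bp
Sorted largest to smallest: 57, 48, 38, 8 bp.

57, 48, 38, 8 bp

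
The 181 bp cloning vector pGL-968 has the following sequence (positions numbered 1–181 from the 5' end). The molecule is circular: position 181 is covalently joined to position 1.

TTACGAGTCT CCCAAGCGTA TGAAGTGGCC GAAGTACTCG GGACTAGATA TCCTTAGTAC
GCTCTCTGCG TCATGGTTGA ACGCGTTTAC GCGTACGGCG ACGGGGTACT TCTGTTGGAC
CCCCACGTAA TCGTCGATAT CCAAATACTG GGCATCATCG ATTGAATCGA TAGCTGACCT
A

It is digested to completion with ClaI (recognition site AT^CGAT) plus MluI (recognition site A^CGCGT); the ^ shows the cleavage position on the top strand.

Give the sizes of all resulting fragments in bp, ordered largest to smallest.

ClaI sites (ATCGAT) start at positions 157, 166.
ClaI cuts after base 2 of each site, so after positions 158, 167.
MluI sites (ACGCGT) start at positions 81, 89.
MluI cuts after the first base of each site, so after positions 81, 89.
Combined cut positions: 81, 89, 158, 167.
Circular molecule, 4 cuts → 4 fragments:
  82–89 → 8 bp
  90–158 → 69 bp
  159–167 → 9 bp
  168–181 then 1–81 → 14 + 81 = 95 bp
Sorted largest to smallest: 95, 69, 9, 8 bp.

95, 69, 9, 8 bp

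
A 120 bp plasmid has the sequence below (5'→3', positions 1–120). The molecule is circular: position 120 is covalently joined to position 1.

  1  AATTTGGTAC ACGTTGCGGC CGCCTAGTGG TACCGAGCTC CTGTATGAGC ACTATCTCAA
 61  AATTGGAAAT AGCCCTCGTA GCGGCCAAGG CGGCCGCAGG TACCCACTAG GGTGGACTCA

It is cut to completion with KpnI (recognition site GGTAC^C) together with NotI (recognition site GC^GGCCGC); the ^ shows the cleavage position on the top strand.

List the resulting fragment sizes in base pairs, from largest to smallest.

58, 34, 16, 12 bp

KpnI sites (GGTACC) start at positions 29, 99.
KpnI cuts after base 5 of each site (before the last base), so after positions 33, 103.
NotI sites (GCGGCCGC) start at positions 16, 90.
NotI cuts after base 2 of each site, so after positions 17, 91.
Combined cut positions: 17, 33, 91, 103.
Circular molecule, 4 cuts → 4 fragments:
  18–33 → 16 bp
  34–91 → 58 bp
  92–103 → 12 bp
  104–120 then 1–17 → 17 + 17 = 34 bp
Sorted largest to smallest: 58, 34, 16, 12 bp.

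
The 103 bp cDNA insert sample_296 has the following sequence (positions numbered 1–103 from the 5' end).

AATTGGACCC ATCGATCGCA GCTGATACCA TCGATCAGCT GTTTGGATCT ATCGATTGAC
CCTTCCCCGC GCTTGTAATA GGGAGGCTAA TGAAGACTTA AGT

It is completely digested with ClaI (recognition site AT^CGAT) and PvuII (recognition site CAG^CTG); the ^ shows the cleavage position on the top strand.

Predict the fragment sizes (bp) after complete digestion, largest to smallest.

ClaI sites (ATCGAT) start at positions 11, 30, 51.
ClaI cuts after base 2 of each site, so after positions 12, 31, 52.
PvuII sites (CAGCTG) start at positions 19, 36.
PvuII cuts after base 3 of each site, so after positions 21, 38.
Combined cut positions: 12, 21, 31, 38, 52.
Linear molecule, 5 cuts → 6 fragments:
  1–12 → 12 bp
  13–21 → 9 bp
  22–31 → 10 bp
  32–38 → 7 bp
  39–52 → 14 bp
  53–103 → 51 bp
Sorted largest to smallest: 51, 14, 12, 10, 9, 7 bp.

51, 14, 12, 10, 9, 7 bp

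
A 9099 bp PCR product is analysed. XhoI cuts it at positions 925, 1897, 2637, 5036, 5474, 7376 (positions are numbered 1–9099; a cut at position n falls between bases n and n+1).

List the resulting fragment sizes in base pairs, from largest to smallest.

Linear molecule, 6 cuts → 7 fragments:
  925 − 0 = 925 bp
  1897 − 925 = 972 bp
  2637 − 1897 = 740 bp
  5036 − 2637 = 2399 bp
  5474 − 5036 = 438 bp
  7376 − 5474 = 1902 bp
  9099 − 7376 = 1723 bp
Sorted largest to smallest: 2399, 1902, 1723, 972, 925, 740, 438 bp.

2399, 1902, 1723, 972, 925, 740, 438 bp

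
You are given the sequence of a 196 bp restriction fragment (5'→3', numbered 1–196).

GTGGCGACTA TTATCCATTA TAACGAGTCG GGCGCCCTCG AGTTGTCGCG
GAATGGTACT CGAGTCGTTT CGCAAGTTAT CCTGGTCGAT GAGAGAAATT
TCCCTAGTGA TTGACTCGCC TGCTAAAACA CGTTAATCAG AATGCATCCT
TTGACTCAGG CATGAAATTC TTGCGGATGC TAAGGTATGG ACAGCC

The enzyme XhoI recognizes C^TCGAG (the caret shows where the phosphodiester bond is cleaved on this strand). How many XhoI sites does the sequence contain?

CTCGAG occurs starting at positions 37, 59.
XhoI cuts at 2 sites.

2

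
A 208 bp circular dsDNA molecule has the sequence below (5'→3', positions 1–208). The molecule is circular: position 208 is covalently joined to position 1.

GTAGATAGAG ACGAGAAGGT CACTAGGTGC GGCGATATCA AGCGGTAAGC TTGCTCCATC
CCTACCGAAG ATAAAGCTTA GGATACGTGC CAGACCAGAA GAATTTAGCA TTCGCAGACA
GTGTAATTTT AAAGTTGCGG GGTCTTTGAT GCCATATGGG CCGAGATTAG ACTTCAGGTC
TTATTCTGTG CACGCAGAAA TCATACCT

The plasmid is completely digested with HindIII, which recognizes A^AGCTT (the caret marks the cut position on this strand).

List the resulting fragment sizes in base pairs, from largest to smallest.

181, 27 bp

HindIII sites (AAGCTT) start at positions 47, 74.
HindIII cuts after the first base of each site, so after positions 47, 74.
Circular molecule, 2 cuts → 2 fragments:
  48–74 → 27 bp
  75–208 then 1–47 → 134 + 47 = 181 bp
Sorted largest to smallest: 181, 27 bp.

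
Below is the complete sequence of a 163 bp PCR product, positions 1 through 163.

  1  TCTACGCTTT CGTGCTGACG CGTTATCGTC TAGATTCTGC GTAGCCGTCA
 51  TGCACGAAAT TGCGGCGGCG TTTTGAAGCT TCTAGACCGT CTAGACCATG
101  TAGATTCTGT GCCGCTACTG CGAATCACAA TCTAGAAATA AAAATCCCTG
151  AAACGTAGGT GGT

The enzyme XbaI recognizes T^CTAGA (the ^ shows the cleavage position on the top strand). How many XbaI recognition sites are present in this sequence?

4

TCTAGA occurs starting at positions 29, 81, 90, 131.
XbaI cuts at 4 sites.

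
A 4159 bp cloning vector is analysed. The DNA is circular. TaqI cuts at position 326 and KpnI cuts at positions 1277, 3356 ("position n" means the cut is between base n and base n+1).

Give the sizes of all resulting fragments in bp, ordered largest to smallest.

Combined cut positions (sorted): 326, 1277, 3356.
Circular molecule, 3 cuts → 3 fragments:
  1277 − 326 = 951 bp
  3356 − 1277 = 2079 bp
  wrap: 4159 − 3356 + 326 = 1129 bp
Sorted largest to smallest: 2079, 1129, 951 bp.

2079, 1129, 951 bp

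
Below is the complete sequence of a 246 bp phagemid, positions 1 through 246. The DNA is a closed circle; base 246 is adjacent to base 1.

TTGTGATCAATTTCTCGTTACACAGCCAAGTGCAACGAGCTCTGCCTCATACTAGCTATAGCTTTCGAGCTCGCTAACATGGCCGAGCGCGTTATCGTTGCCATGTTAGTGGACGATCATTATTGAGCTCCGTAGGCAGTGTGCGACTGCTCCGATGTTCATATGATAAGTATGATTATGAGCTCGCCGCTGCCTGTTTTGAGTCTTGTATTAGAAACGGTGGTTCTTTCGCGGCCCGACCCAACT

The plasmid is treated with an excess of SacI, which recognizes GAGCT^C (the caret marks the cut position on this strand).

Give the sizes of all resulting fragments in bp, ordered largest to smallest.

SacI sites (GAGCTC) start at positions 37, 67, 125, 180.
SacI cuts after base 5 of each site (before the last base), so after positions 41, 71, 129, 184.
Circular molecule, 4 cuts → 4 fragments:
  42–71 → 30 bp
  72–129 → 58 bp
  130–184 → 55 bp
  185–246 then 1–41 → 62 + 41 = 103 bp
Sorted largest to smallest: 103, 58, 55, 30 bp.

103, 58, 55, 30 bp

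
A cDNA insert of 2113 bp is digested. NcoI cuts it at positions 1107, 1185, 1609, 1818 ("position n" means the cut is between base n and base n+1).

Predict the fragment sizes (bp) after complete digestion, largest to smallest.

1107, 424, 295, 209, 78 bp

Linear molecule, 4 cuts → 5 fragments:
  1107 − 0 = 1107 bp
  1185 − 1107 = 78 bp
  1609 − 1185 = 424 bp
  1818 − 1609 = 209 bp
  2113 − 1818 = 295 bp
Sorted largest to smallest: 1107, 424, 295, 209, 78 bp.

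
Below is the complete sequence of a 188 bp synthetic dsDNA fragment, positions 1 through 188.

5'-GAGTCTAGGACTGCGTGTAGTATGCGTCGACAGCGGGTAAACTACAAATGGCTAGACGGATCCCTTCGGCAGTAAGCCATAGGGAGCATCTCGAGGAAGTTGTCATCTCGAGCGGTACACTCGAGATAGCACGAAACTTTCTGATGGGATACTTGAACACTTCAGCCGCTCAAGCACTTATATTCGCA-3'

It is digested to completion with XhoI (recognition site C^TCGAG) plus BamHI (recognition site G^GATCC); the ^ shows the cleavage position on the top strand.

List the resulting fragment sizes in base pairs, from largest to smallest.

68, 58, 32, 17, 13 bp

XhoI sites (CTCGAG) start at positions 90, 107, 120.
XhoI cuts after the first base of each site, so after positions 90, 107, 120.
The BamHI site (GGATCC) starts at position 58.
BamHI cuts after the first base of each site, so after position 58.
Combined cut positions: 58, 90, 107, 120.
Linear molecule, 4 cuts → 5 fragments:
  1–58 → 58 bp
  59–90 → 32 bp
  91–107 → 17 bp
  108–120 → 13 bp
  121–188 → 68 bp
Sorted largest to smallest: 68, 58, 32, 17, 13 bp.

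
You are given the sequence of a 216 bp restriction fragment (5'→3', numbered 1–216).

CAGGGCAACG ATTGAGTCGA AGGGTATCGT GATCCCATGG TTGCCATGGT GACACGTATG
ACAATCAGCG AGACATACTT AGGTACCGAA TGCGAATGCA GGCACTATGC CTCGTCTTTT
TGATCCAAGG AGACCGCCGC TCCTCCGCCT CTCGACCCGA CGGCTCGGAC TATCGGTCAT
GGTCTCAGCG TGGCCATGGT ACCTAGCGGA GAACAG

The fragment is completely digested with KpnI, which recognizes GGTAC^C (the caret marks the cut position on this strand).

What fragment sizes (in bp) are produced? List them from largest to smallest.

KpnI sites (GGTACC) start at positions 82, 198.
KpnI cuts after base 5 of each site (before the last base), so after positions 86, 202.
Linear molecule, 2 cuts → 3 fragments:
  1–86 → 86 bp
  87–202 → 116 bp
  203–216 → 14 bp
Sorted largest to smallest: 116, 86, 14 bp.

116, 86, 14 bp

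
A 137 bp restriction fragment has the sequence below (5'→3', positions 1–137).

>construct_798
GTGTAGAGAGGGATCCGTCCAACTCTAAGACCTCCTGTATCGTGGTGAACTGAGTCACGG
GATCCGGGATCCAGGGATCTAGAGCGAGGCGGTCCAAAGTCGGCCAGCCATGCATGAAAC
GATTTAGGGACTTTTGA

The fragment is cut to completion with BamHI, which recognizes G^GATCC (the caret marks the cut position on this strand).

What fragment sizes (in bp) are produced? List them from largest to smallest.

BamHI sites (GGATCC) start at positions 11, 60, 67.
BamHI cuts after the first base of each site, so after positions 11, 60, 67.
Linear molecule, 3 cuts → 4 fragments:
  1–11 → 11 bp
  12–60 → 49 bp
  61–67 → 7 bp
  68–137 → 70 bp
Sorted largest to smallest: 70, 49, 11, 7 bp.

70, 49, 11, 7 bp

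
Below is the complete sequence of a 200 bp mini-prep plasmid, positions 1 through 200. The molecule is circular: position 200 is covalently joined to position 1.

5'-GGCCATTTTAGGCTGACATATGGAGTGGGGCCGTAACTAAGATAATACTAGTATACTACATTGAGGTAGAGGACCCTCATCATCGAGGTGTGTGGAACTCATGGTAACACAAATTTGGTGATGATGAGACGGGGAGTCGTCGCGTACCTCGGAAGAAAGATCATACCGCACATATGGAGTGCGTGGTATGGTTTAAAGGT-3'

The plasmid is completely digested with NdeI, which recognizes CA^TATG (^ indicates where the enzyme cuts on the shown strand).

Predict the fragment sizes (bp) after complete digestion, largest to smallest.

154, 46 bp

NdeI sites (CATATG) start at positions 17, 171.
NdeI cuts after base 2 of each site, so after positions 18, 172.
Circular molecule, 2 cuts → 2 fragments:
  19–172 → 154 bp
  173–200 then 1–18 → 28 + 18 = 46 bp
Sorted largest to smallest: 154, 46 bp.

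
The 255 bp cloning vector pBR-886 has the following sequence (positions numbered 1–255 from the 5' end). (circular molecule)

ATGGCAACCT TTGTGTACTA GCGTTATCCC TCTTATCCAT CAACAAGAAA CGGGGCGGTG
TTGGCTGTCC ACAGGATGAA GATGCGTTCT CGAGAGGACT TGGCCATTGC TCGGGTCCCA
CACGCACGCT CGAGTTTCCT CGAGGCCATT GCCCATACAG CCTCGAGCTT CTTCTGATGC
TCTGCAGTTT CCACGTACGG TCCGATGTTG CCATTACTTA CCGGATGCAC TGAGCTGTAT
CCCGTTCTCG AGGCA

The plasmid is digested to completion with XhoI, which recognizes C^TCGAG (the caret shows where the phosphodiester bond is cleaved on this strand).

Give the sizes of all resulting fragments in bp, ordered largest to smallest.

XhoI sites (CTCGAG) start at positions 89, 129, 139, 162, 247.
XhoI cuts after the first base of each site, so after positions 89, 129, 139, 162, 247.
Circular molecule, 5 cuts → 5 fragments:
  90–129 → 40 bp
  130–139 → 10 bp
  140–162 → 23 bp
  163–247 → 85 bp
  248–255 then 1–89 → 8 + 89 = 97 bp
Sorted largest to smallest: 97, 85, 40, 23, 10 bp.

97, 85, 40, 23, 10 bp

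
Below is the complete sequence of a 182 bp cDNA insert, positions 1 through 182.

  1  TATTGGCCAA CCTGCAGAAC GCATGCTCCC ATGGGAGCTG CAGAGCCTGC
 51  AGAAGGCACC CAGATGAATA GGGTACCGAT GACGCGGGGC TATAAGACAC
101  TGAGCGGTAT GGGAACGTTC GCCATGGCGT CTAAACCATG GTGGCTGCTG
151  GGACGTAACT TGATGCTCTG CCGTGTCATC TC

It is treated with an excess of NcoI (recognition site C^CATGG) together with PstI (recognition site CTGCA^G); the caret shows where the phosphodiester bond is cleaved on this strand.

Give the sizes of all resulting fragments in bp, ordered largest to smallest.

NcoI sites (CCATGG) start at positions 29, 122, 136.
NcoI cuts after the first base of each site, so after positions 29, 122, 136.
PstI sites (CTGCAG) start at positions 12, 38, 47.
PstI cuts after base 5 of each site (before the last base), so after positions 16, 42, 51.
Combined cut positions: 16, 29, 42, 51, 122, 136.
Linear molecule, 6 cuts → 7 fragments:
  1–16 → 16 bp
  17–29 → 13 bp
  30–42 → 13 bp
  43–51 → 9 bp
  52–122 → 71 bp
  123–136 → 14 bp
  137–182 → 46 bp
Sorted largest to smallest: 71, 46, 16, 14, 13, 13, 9 bp.

71, 46, 16, 14, 13, 13, 9 bp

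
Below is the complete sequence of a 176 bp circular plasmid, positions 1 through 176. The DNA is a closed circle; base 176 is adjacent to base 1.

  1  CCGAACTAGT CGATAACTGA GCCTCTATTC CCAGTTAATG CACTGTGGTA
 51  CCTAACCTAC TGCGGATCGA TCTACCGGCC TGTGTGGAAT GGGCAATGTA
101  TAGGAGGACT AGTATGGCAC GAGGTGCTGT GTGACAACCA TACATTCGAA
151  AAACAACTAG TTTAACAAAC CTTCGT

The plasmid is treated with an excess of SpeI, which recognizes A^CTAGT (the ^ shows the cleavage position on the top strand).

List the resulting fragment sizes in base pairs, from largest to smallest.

103, 48, 25 bp

SpeI sites (ACTAGT) start at positions 5, 108, 156.
SpeI cuts after the first base of each site, so after positions 5, 108, 156.
Circular molecule, 3 cuts → 3 fragments:
  6–108 → 103 bp
  109–156 → 48 bp
  157–176 then 1–5 → 20 + 5 = 25 bp
Sorted largest to smallest: 103, 48, 25 bp.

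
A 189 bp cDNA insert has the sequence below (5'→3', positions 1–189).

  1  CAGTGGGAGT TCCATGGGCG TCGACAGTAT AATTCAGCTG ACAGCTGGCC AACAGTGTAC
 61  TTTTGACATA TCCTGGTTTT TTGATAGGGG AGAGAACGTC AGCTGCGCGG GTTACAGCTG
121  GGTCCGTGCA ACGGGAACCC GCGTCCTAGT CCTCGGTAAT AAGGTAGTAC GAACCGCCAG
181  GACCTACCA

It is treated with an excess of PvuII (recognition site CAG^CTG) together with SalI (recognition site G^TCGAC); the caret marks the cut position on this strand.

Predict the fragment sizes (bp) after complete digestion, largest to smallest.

72, 58, 20, 17, 15, 7 bp

PvuII sites (CAGCTG) start at positions 35, 42, 100, 115.
PvuII cuts after base 3 of each site, so after positions 37, 44, 102, 117.
The SalI site (GTCGAC) starts at position 20.
SalI cuts after the first base of each site, so after position 20.
Combined cut positions: 20, 37, 44, 102, 117.
Linear molecule, 5 cuts → 6 fragments:
  1–20 → 20 bp
  21–37 → 17 bp
  38–44 → 7 bp
  45–102 → 58 bp
  103–117 → 15 bp
  118–189 → 72 bp
Sorted largest to smallest: 72, 58, 20, 17, 15, 7 bp.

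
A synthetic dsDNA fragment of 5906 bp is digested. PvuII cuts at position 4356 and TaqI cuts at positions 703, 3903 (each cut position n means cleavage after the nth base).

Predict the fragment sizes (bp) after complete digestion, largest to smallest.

Combined cut positions (sorted): 703, 3903, 4356.
Linear molecule, 3 cuts → 4 fragments:
  703 − 0 = 703 bp
  3903 − 703 = 3200 bp
  4356 − 3903 = 453 bp
  5906 − 4356 = 1550 bp
Sorted largest to smallest: 3200, 1550, 703, 453 bp.

3200, 1550, 703, 453 bp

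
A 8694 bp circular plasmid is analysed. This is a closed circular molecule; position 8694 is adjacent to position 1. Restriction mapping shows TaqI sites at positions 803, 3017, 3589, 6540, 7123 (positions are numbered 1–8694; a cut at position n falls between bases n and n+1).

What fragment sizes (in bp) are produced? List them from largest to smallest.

2951, 2374, 2214, 583, 572 bp

Circular molecule, 5 cuts → 5 fragments:
  3017 − 803 = 2214 bp
  3589 − 3017 = 572 bp
  6540 − 3589 = 2951 bp
  7123 − 6540 = 583 bp
  wrap: 8694 − 7123 + 803 = 2374 bp
Sorted largest to smallest: 2951, 2374, 2214, 583, 572 bp.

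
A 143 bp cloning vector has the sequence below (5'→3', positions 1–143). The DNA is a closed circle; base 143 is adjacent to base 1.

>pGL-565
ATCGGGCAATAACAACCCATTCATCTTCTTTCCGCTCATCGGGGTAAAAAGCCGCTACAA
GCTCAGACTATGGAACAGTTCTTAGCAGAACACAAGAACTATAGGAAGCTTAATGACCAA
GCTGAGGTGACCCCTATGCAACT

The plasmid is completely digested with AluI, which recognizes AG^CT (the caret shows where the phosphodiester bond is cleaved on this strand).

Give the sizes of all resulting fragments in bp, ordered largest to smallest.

83, 47, 13 bp

AluI sites (AGCT) start at positions 60, 107, 120.
AluI cuts after base 2 of each site, so after positions 61, 108, 121.
Circular molecule, 3 cuts → 3 fragments:
  62–108 → 47 bp
  109–121 → 13 bp
  122–143 then 1–61 → 22 + 61 = 83 bp
Sorted largest to smallest: 83, 47, 13 bp.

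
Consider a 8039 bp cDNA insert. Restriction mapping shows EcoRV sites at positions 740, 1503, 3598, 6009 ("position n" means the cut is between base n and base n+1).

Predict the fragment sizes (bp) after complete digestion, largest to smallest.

Linear molecule, 4 cuts → 5 fragments:
  740 − 0 = 740 bp
  1503 − 740 = 763 bp
  3598 − 1503 = 2095 bp
  6009 − 3598 = 2411 bp
  8039 − 6009 = 2030 bp
Sorted largest to smallest: 2411, 2095, 2030, 763, 740 bp.

2411, 2095, 2030, 763, 740 bp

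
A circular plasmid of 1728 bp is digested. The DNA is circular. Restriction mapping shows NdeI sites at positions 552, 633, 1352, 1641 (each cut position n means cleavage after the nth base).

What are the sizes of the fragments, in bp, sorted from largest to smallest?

Circular molecule, 4 cuts → 4 fragments:
  633 − 552 = 81 bp
  1352 − 633 = 719 bp
  1641 − 1352 = 289 bp
  wrap: 1728 − 1641 + 552 = 639 bp
Sorted largest to smallest: 719, 639, 289, 81 bp.

719, 639, 289, 81 bp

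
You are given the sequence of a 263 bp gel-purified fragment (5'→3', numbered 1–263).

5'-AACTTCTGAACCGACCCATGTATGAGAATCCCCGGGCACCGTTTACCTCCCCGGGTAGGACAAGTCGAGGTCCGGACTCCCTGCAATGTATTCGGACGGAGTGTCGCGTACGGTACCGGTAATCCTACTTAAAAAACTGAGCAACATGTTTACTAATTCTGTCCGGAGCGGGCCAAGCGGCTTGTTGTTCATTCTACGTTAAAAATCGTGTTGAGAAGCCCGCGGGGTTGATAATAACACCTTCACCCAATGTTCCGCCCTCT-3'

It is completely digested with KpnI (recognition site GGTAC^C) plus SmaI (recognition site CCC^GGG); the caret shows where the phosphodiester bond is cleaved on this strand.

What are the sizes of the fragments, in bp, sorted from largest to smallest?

The KpnI site (GGTACC) starts at position 112.
KpnI cuts after base 5 of each site (before the last base), so after position 116.
SmaI sites (CCCGGG) start at positions 31, 50.
SmaI cuts after base 3 of each site, so after positions 33, 52.
Combined cut positions: 33, 52, 116.
Linear molecule, 3 cuts → 4 fragments:
  1–33 → 33 bp
  34–52 → 19 bp
  53–116 → 64 bp
  117–263 → 147 bp
Sorted largest to smallest: 147, 64, 33, 19 bp.

147, 64, 33, 19 bp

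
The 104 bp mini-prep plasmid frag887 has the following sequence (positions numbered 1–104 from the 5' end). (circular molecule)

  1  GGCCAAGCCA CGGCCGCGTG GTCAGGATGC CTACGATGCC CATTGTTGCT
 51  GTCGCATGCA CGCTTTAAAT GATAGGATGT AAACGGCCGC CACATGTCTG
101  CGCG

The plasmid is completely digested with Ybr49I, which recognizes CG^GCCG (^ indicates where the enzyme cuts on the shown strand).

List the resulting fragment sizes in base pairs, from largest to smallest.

Ybr49I sites (CGGCCG) start at positions 11, 84.
Ybr49I cuts after base 2 of each site, so after positions 12, 85.
Circular molecule, 2 cuts → 2 fragments:
  13–85 → 73 bp
  86–104 then 1–12 → 19 + 12 = 31 bp
Sorted largest to smallest: 73, 31 bp.

73, 31 bp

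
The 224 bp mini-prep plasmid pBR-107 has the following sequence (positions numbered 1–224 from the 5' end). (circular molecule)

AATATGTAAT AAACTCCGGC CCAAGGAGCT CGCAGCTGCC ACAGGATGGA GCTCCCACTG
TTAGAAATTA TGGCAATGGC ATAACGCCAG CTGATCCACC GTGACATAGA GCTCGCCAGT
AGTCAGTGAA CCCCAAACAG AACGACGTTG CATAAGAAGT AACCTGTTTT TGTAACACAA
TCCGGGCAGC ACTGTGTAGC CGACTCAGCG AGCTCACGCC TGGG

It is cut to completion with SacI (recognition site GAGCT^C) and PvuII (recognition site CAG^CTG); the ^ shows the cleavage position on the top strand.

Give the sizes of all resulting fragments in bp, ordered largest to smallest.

SacI sites (GAGCTC) start at positions 26, 49, 109, 210.
SacI cuts after base 5 of each site (before the last base), so after positions 30, 53, 113, 214.
PvuII sites (CAGCTG) start at positions 33, 88.
PvuII cuts after base 3 of each site, so after positions 35, 90.
Combined cut positions: 30, 35, 53, 90, 113, 214.
Circular molecule, 6 cuts → 6 fragments:
  31–35 → 5 bp
  36–53 → 18 bp
  54–90 → 37 bp
  91–113 → 23 bp
  114–214 → 101 bp
  215–224 then 1–30 → 10 + 30 = 40 bp
Sorted largest to smallest: 101, 40, 37, 23, 18, 5 bp.

101, 40, 37, 23, 18, 5 bp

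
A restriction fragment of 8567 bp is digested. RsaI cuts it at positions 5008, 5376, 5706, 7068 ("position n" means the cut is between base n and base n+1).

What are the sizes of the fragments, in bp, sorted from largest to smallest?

Linear molecule, 4 cuts → 5 fragments:
  5008 − 0 = 5008 bp
  5376 − 5008 = 368 bp
  5706 − 5376 = 330 bp
  7068 − 5706 = 1362 bp
  8567 − 7068 = 1499 bp
Sorted largest to smallest: 5008, 1499, 1362, 368, 330 bp.

5008, 1499, 1362, 368, 330 bp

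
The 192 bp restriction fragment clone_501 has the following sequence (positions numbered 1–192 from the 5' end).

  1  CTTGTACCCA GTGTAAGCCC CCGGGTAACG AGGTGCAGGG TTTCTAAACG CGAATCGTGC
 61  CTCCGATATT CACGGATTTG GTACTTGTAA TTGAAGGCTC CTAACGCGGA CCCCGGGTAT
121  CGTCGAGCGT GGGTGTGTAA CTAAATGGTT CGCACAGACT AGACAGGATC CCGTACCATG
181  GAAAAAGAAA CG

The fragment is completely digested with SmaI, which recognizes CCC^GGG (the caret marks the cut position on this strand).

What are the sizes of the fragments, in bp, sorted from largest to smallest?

SmaI sites (CCCGGG) start at positions 20, 112.
SmaI cuts after base 3 of each site, so after positions 22, 114.
Linear molecule, 2 cuts → 3 fragments:
  1–22 → 22 bp
  23–114 → 92 bp
  115–192 → 78 bp
Sorted largest to smallest: 92, 78, 22 bp.

92, 78, 22 bp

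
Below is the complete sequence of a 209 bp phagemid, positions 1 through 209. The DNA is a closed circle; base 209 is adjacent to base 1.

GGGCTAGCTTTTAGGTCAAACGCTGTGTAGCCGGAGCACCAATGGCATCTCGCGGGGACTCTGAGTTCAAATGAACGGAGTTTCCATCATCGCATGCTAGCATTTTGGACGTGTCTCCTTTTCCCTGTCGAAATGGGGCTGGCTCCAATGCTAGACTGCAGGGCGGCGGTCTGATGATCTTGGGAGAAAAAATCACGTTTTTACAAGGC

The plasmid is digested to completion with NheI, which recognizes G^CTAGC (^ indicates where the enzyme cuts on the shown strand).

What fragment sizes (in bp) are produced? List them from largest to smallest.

NheI sites (GCTAGC) start at positions 3, 96.
NheI cuts after the first base of each site, so after positions 3, 96.
Circular molecule, 2 cuts → 2 fragments:
  4–96 → 93 bp
  97–209 then 1–3 → 113 + 3 = 116 bp
Sorted largest to smallest: 116, 93 bp.

116, 93 bp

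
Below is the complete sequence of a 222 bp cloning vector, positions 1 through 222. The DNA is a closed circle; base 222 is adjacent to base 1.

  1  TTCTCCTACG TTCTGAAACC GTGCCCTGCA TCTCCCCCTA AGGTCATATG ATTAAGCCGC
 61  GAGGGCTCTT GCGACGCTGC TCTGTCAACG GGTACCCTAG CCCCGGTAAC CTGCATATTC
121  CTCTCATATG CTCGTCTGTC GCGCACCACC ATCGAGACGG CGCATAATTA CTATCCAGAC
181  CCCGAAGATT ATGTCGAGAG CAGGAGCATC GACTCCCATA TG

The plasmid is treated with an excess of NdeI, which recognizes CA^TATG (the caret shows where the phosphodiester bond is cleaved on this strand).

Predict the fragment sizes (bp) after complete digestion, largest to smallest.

92, 80, 50 bp

NdeI sites (CATATG) start at positions 45, 125, 217.
NdeI cuts after base 2 of each site, so after positions 46, 126, 218.
Circular molecule, 3 cuts → 3 fragments:
  47–126 → 80 bp
  127–218 → 92 bp
  219–222 then 1–46 → 4 + 46 = 50 bp
Sorted largest to smallest: 92, 80, 50 bp.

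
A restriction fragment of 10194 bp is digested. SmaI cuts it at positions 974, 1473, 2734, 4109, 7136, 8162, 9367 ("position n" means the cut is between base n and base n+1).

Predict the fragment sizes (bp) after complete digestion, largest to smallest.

3027, 1375, 1261, 1205, 1026, 974, 827, 499 bp

Linear molecule, 7 cuts → 8 fragments:
  974 − 0 = 974 bp
  1473 − 974 = 499 bp
  2734 − 1473 = 1261 bp
  4109 − 2734 = 1375 bp
  7136 − 4109 = 3027 bp
  8162 − 7136 = 1026 bp
  9367 − 8162 = 1205 bp
  10194 − 9367 = 827 bp
Sorted largest to smallest: 3027, 1375, 1261, 1205, 1026, 974, 827, 499 bp.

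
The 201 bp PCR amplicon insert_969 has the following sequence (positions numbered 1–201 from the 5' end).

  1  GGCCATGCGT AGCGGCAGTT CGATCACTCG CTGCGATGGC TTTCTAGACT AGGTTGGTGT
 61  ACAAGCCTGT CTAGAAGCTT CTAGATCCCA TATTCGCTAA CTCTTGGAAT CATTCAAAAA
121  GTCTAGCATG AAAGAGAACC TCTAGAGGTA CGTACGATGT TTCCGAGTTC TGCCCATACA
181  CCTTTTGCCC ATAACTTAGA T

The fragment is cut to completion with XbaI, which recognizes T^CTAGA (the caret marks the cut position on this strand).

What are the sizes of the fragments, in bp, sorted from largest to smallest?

XbaI sites (TCTAGA) start at positions 43, 70, 80, 141.
XbaI cuts after the first base of each site, so after positions 43, 70, 80, 141.
Linear molecule, 4 cuts → 5 fragments:
  1–43 → 43 bp
  44–70 → 27 bp
  71–80 → 10 bp
  81–141 → 61 bp
  142–201 → 60 bp
Sorted largest to smallest: 61, 60, 43, 27, 10 bp.

61, 60, 43, 27, 10 bp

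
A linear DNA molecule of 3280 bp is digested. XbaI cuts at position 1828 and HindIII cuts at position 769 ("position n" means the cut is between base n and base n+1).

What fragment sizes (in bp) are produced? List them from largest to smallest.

Combined cut positions (sorted): 769, 1828.
Linear molecule, 2 cuts → 3 fragments:
  769 − 0 = 769 bp
  1828 − 769 = 1059 bp
  3280 − 1828 = 1452 bp
Sorted largest to smallest: 1452, 1059, 769 bp.

1452, 1059, 769 bp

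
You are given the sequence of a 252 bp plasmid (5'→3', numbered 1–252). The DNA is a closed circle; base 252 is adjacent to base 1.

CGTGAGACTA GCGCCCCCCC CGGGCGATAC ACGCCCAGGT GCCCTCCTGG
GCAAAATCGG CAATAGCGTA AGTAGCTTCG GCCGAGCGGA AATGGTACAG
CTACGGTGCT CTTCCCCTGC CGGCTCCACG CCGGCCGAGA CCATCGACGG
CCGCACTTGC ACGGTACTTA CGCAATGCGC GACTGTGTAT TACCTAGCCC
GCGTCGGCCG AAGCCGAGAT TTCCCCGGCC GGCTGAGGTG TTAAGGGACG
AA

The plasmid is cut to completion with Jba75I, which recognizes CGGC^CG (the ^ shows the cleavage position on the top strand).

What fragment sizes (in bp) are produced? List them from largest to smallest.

105, 57, 53, 21, 16 bp

Jba75I sites (CGGCCG) start at positions 79, 132, 148, 205, 226.
Jba75I cuts after base 4 of each site, so after positions 82, 135, 151, 208, 229.
Circular molecule, 5 cuts → 5 fragments:
  83–135 → 53 bp
  136–151 → 16 bp
  152–208 → 57 bp
  209–229 → 21 bp
  230–252 then 1–82 → 23 + 82 = 105 bp
Sorted largest to smallest: 105, 57, 53, 21, 16 bp.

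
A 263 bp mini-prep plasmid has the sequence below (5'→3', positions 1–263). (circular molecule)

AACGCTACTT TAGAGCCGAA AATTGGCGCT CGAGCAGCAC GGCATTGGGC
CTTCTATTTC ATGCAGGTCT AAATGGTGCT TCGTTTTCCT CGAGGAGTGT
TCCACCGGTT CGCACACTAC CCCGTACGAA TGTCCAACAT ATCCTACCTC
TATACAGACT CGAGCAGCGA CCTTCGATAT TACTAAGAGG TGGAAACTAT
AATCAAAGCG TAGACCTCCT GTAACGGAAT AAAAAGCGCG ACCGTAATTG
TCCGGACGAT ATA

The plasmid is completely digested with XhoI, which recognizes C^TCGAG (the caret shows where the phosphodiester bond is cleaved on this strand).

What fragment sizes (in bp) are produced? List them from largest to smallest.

XhoI sites (CTCGAG) start at positions 29, 89, 159.
XhoI cuts after the first base of each site, so after positions 29, 89, 159.
Circular molecule, 3 cuts → 3 fragments:
  30–89 → 60 bp
  90–159 → 70 bp
  160–263 then 1–29 → 104 + 29 = 133 bp
Sorted largest to smallest: 133, 70, 60 bp.

133, 70, 60 bp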